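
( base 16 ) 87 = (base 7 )252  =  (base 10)135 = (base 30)4F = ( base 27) 50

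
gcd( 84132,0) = 84132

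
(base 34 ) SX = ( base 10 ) 985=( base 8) 1731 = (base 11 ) 816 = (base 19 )2dg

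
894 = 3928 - 3034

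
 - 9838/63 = - 157  +  53/63=- 156.16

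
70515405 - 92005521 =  -21490116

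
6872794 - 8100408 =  - 1227614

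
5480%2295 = 890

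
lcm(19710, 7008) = 315360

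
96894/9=10766 = 10766.00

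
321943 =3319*97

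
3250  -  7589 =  - 4339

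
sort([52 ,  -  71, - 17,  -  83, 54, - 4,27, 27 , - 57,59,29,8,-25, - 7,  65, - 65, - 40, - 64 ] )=[ - 83 , - 71, - 65, - 64, - 57, - 40, -25, - 17 ,-7,  -  4, 8,27,27,29,52,54, 59,65]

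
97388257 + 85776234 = 183164491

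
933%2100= 933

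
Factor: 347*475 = 164825 = 5^2*19^1*347^1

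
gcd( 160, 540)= 20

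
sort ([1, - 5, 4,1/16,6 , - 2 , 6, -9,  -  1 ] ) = [ - 9, - 5,-2,-1,1/16, 1, 4,  6, 6 ]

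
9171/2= 4585 + 1/2= 4585.50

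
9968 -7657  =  2311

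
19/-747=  - 19/747 =- 0.03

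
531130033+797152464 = 1328282497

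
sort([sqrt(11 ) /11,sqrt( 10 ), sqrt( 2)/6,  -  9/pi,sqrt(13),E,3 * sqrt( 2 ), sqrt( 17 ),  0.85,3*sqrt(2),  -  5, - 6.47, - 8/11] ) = [ - 6.47, - 5, - 9/pi, - 8/11, sqrt(2)/6,sqrt(11 )/11, 0.85,E,sqrt( 10), sqrt(13),  sqrt(17 ),3*sqrt(2 ),3 * sqrt ( 2 ) ] 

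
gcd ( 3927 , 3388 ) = 77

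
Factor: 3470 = 2^1 *5^1*347^1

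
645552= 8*80694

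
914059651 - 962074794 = -48015143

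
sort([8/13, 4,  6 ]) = [ 8/13, 4, 6 ]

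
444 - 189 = 255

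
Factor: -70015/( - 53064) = 95/72 = 2^(-3)*3^( - 2 )*5^1*19^1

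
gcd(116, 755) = 1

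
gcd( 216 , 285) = 3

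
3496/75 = 46 + 46/75= 46.61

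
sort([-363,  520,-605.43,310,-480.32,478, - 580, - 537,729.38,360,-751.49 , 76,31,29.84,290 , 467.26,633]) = [ - 751.49,-605.43,-580, - 537, - 480.32, - 363, 29.84, 31,76,290,310, 360,467.26 , 478, 520,  633,  729.38]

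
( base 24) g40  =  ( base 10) 9312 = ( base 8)22140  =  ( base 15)2B5C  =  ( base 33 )8I6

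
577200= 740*780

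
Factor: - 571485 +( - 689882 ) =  - 1261367 = -  37^1*73^1*467^1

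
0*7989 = 0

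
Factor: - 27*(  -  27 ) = 3^6 = 729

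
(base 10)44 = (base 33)1b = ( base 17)2A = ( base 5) 134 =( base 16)2C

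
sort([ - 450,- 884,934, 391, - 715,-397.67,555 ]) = [ - 884,-715, - 450,-397.67, 391, 555,934 ]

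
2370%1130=110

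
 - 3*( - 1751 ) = 5253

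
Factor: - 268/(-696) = 67/174 = 2^ (  -  1 ) * 3^(  -  1 )*29^ (-1) * 67^1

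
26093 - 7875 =18218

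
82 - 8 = 74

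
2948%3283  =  2948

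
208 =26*8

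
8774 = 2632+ 6142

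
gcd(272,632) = 8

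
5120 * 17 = 87040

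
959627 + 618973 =1578600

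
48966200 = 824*59425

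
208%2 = 0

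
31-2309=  - 2278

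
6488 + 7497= 13985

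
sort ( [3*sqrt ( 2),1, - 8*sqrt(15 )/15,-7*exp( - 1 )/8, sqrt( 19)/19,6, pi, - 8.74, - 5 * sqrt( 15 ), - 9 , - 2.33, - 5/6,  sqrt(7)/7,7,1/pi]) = [ - 5*sqrt( 15 ), - 9, - 8.74, - 2.33 , - 8*sqrt(15 )/15, - 5/6, - 7 * exp(-1)/8,sqrt(19) /19,1/pi,sqrt( 7)/7, 1,pi,3 * sqrt(2), 6,7 ]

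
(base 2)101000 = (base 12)34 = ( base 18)24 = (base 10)40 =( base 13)31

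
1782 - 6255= - 4473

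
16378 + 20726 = 37104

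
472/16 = 29 + 1/2 = 29.50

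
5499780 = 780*7051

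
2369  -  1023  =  1346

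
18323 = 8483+9840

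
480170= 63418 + 416752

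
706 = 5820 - 5114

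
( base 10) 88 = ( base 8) 130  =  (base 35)2i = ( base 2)1011000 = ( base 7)154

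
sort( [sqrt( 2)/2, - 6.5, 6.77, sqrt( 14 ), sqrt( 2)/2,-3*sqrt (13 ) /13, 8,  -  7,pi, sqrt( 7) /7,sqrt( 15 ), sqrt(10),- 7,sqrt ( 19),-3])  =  [ - 7, - 7, - 6.5, - 3, - 3*sqrt( 13)/13, sqrt(7)/7, sqrt( 2) /2,sqrt(2)/2 , pi, sqrt(10), sqrt( 14), sqrt( 15), sqrt ( 19 ), 6.77, 8] 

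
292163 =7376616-7084453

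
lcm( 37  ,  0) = 0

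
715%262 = 191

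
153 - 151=2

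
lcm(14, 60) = 420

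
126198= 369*342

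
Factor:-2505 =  - 3^1 * 5^1*167^1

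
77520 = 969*80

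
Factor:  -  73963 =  - 37^1*1999^1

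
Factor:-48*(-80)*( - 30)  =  -2^9 * 3^2*5^2 = - 115200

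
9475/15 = 1895/3= 631.67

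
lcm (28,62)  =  868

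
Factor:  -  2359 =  - 7^1*337^1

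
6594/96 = 1099/16=68.69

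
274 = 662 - 388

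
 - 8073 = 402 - 8475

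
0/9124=0 = 0.00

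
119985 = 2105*57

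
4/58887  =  4/58887 = 0.00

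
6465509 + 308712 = 6774221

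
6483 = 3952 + 2531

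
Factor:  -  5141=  - 53^1 * 97^1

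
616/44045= 616/44045 = 0.01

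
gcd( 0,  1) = 1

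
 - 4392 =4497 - 8889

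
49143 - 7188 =41955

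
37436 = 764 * 49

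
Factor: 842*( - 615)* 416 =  - 215417280 = - 2^6*3^1 * 5^1* 13^1*41^1*421^1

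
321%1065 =321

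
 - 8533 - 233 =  - 8766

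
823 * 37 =30451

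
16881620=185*91252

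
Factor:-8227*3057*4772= -2^2*3^1*19^1*433^1 *1019^1*1193^1 = - 120015508908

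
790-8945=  - 8155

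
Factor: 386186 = 2^1*193093^1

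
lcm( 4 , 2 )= 4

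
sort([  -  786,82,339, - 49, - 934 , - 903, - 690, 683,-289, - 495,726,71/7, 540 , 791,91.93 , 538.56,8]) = [ - 934, - 903, - 786  ,  -  690,-495 ,  -  289, - 49,  8,71/7 , 82, 91.93,  339  ,  538.56, 540,683,726 , 791] 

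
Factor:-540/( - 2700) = 5^( - 1) = 1/5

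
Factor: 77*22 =2^1*7^1*11^2 = 1694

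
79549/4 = 19887 + 1/4 = 19887.25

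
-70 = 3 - 73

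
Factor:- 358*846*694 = - 2^3*3^2*47^1*179^1*347^1 = -210190392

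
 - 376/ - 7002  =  188/3501 =0.05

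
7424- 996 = 6428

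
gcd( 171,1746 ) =9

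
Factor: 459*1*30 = 2^1*3^4*5^1*17^1 = 13770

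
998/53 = 998/53 = 18.83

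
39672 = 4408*9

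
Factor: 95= 5^1*19^1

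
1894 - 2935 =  - 1041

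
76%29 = 18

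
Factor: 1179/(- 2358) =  - 2^(-1 ) = - 1/2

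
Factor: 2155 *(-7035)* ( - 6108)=2^2* 3^2 * 5^2*7^1*67^1*431^1*509^1= 92599875900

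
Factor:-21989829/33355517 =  - 3^1*13^( - 1)*61^1*120163^1*2565809^ ( - 1)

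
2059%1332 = 727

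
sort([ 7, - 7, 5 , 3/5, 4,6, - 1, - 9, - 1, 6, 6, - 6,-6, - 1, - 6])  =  [ - 9,-7, - 6, - 6,-6, - 1, - 1, - 1, 3/5,4, 5,6, 6,6,  7 ] 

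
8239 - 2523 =5716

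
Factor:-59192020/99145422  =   - 29596010/49572711 = -  2^1*3^( - 2)* 5^1*31^1*37^ ( - 1 )*95471^1*148867^( - 1) 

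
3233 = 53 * 61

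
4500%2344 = 2156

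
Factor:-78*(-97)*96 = 2^6*3^2*13^1*97^1 = 726336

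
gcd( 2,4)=2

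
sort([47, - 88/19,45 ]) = [ - 88/19, 45, 47]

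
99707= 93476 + 6231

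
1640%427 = 359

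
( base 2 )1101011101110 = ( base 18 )1350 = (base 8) 15356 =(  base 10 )6894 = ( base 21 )fd6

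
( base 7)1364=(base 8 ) 1030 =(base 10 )536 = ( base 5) 4121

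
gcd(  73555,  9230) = 5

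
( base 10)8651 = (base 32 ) 8EB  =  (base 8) 20713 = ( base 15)286b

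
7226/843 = 7226/843=8.57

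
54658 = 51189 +3469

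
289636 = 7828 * 37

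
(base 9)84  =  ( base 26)2O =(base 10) 76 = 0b1001100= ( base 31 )2E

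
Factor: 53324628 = 2^2 * 3^1*7^1 * 634817^1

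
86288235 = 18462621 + 67825614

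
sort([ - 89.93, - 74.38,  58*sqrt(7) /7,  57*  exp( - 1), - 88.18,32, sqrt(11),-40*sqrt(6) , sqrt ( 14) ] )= [  -  40*sqrt( 6), - 89.93, - 88.18,  -  74.38,sqrt( 11),sqrt(14),57*exp( - 1 ) , 58*sqrt( 7)/7,32]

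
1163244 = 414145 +749099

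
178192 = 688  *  259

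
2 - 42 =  - 40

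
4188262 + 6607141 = 10795403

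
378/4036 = 189/2018 = 0.09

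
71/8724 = 71/8724 = 0.01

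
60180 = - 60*( - 1003 )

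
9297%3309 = 2679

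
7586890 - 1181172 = 6405718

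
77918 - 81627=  -3709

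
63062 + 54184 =117246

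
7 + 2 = 9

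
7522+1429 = 8951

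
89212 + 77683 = 166895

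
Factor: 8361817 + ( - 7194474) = 1167343= 73^1*15991^1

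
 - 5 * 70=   -  350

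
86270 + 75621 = 161891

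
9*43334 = 390006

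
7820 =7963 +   -  143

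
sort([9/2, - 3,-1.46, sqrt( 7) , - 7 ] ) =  [ - 7,-3, - 1.46 , sqrt(7),9/2 ] 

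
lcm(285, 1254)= 6270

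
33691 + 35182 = 68873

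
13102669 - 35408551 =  - 22305882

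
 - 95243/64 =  - 1489 + 53/64=- 1488.17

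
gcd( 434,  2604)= 434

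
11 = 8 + 3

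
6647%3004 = 639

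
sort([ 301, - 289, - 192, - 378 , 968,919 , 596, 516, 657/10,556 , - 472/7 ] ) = [ - 378, - 289,-192,- 472/7, 657/10, 301, 516,556  ,  596, 919,968]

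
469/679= 67/97 = 0.69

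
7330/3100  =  733/310  =  2.36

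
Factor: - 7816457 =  - 11^1*29^1*107^1 * 229^1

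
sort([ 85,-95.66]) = [ - 95.66,85]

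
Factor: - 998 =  - 2^1*499^1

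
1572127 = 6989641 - 5417514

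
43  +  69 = 112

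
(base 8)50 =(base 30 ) 1a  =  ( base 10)40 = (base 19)22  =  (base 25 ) 1f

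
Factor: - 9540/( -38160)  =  2^( - 2) = 1/4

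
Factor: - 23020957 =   -  461^1*49937^1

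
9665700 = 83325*116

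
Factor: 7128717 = 3^1*2376239^1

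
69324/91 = 69324/91 = 761.80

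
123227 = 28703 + 94524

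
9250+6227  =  15477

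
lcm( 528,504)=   11088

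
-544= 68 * (-8)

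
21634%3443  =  976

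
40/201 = 40/201 = 0.20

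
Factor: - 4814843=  - 11^1*23^1*19031^1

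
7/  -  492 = - 7/492 =-0.01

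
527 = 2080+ - 1553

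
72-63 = 9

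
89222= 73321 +15901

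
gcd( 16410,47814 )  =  6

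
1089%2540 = 1089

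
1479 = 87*17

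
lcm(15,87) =435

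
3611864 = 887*4072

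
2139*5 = 10695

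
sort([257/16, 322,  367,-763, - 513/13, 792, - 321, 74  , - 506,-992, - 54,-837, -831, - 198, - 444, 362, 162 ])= [ - 992,  -  837, - 831,-763, - 506, - 444, - 321,  -  198, - 54,  -  513/13,257/16,74,162,322, 362, 367,792 ] 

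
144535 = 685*211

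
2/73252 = 1/36626 = 0.00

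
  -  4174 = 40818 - 44992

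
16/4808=2/601 = 0.00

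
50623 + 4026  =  54649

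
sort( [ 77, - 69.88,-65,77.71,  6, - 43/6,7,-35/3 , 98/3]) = [-69.88,-65, - 35/3,-43/6,6,7, 98/3,77 , 77.71 ] 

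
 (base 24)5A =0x82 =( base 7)244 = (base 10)130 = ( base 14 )94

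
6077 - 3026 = 3051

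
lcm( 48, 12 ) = 48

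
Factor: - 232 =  - 2^3* 29^1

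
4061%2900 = 1161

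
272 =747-475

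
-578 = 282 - 860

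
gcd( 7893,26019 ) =9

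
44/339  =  44/339 = 0.13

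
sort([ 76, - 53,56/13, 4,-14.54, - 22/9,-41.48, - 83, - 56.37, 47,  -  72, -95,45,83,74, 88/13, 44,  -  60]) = [- 95, - 83, - 72, - 60, - 56.37, - 53,-41.48,  -  14.54 ,-22/9 , 4,56/13,88/13,44, 45, 47, 74,76, 83]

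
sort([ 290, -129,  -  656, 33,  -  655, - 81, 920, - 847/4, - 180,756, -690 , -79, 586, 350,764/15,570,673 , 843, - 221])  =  [ - 690, - 656,-655, - 221,-847/4,-180,  -  129, - 81,-79,  33,764/15,290,350,570  ,  586 , 673,756, 843,920 ] 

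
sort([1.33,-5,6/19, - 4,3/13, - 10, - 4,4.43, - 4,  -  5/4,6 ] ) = [ - 10, - 5, - 4, - 4, - 4, - 5/4, 3/13,6/19, 1.33,4.43,6 ] 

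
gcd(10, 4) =2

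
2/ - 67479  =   - 1 + 67477/67479  =  -0.00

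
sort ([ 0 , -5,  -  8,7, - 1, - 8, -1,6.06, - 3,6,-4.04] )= [ - 8, - 8, - 5, - 4.04,  -  3, - 1, - 1, 0,6,6.06, 7] 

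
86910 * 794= 69006540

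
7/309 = 7/309=0.02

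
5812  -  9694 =  -  3882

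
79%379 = 79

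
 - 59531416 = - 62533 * 952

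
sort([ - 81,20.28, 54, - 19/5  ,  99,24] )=[- 81, - 19/5, 20.28,24,54, 99]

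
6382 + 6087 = 12469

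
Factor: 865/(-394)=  - 2^( - 1 ) * 5^1*173^1*197^( - 1) 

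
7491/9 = 832 + 1/3 = 832.33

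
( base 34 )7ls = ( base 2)10001010000010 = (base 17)1D9B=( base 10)8834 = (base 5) 240314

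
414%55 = 29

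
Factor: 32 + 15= 47 = 47^1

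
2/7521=2/7521 =0.00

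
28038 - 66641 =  - 38603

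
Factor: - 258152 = -2^3 * 23^2 * 61^1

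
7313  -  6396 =917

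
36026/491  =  73 + 183/491 = 73.37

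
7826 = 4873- - 2953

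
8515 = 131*65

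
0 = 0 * 82426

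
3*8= 24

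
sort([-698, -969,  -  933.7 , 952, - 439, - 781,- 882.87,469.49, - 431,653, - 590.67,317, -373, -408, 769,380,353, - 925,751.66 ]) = [ - 969, - 933.7 ,-925, - 882.87,  -  781, - 698, - 590.67, - 439, - 431, - 408, - 373, 317, 353,380, 469.49,  653, 751.66,769, 952]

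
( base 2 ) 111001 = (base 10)57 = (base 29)1S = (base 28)21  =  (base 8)71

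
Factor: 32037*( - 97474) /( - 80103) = 1040924846/26701  =  2^1*13^1*23^1 * 59^1*163^1*181^1*26701^( - 1)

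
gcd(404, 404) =404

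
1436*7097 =10191292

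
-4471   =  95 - 4566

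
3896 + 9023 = 12919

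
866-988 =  - 122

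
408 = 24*17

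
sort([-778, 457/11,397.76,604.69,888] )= [-778,  457/11,397.76, 604.69, 888]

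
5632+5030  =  10662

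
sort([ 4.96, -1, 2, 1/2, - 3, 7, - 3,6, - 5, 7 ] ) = [ - 5, - 3, - 3, - 1,1/2, 2,4.96, 6, 7, 7]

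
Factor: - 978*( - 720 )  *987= 695005920 = 2^5* 3^4*5^1*7^1*47^1*163^1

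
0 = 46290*0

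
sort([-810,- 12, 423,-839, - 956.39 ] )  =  [- 956.39, - 839, - 810, - 12, 423] 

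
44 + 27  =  71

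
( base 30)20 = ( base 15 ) 40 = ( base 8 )74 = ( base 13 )48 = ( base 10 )60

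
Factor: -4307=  - 59^1*73^1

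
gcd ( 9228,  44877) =3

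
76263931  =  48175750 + 28088181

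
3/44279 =3/44279 = 0.00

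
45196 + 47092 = 92288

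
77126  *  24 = 1851024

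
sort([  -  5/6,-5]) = [ - 5, - 5/6]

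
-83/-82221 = 83/82221= 0.00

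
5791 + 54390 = 60181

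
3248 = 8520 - 5272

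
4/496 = 1/124 = 0.01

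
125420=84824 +40596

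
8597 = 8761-164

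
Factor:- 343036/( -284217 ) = 764/633  =  2^2 * 3^ (-1)*191^1*211^(  -  1 ) 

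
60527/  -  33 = -1835+28/33 = - 1834.15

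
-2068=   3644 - 5712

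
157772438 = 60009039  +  97763399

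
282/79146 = 47/13191= 0.00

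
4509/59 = 4509/59 = 76.42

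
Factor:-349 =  - 349^1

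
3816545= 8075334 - 4258789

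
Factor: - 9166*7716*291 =-20580933096 = - 2^3*3^2*97^1*643^1*4583^1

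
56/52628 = 14/13157= 0.00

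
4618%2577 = 2041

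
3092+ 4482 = 7574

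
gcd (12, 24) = 12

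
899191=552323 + 346868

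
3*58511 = 175533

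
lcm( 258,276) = 11868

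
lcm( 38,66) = 1254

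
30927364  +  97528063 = 128455427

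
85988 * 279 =23990652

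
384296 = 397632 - 13336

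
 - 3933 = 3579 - 7512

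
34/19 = 1 + 15/19 =1.79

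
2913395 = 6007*485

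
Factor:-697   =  -17^1*41^1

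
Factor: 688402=2^1*11^1 * 13^1*29^1*83^1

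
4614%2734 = 1880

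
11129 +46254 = 57383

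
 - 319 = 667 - 986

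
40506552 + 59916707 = 100423259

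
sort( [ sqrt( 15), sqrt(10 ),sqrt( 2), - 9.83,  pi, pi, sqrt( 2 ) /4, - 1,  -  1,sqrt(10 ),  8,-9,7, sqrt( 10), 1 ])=[ - 9.83 , - 9,-1, - 1, sqrt( 2 )/4,1,sqrt (2), pi,pi , sqrt( 10),  sqrt(10 ),sqrt( 10),  sqrt ( 15 )  ,  7,8 ] 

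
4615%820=515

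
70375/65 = 14075/13 =1082.69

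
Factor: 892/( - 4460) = -5^(-1) = - 1/5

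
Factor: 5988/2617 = 2^2*3^1*499^1*2617^(-1)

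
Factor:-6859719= -3^2*181^1*4211^1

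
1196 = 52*23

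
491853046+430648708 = 922501754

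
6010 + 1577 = 7587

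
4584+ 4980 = 9564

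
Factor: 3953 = 59^1*67^1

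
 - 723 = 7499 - 8222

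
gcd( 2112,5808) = 528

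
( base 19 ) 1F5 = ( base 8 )1213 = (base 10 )651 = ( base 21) 1a0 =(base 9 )803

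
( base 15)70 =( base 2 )1101001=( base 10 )105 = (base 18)5F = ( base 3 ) 10220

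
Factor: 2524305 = 3^1*5^1 * 7^1*29^1 * 829^1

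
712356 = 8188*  87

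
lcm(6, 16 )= 48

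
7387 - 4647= 2740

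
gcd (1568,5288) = 8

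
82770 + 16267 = 99037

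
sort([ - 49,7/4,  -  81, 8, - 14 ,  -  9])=[ - 81, - 49, - 14, - 9,7/4,8]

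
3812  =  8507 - 4695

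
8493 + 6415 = 14908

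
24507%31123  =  24507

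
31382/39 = 2414/3 = 804.67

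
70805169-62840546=7964623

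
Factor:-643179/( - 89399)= 3^1*269^1*797^1*89399^(- 1 )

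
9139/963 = 9139/963 = 9.49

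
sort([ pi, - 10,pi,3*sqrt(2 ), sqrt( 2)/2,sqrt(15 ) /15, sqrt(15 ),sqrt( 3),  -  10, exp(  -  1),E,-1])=[ - 10, - 10, - 1 , sqrt(15) /15, exp ( - 1) , sqrt(2)/2,sqrt(3) , E, pi, pi, sqrt (15), 3*sqrt( 2)] 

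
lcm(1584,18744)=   112464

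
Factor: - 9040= -2^4*5^1*  113^1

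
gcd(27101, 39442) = 41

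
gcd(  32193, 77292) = 9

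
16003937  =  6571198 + 9432739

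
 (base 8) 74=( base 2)111100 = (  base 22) 2g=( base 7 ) 114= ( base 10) 60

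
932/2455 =932/2455 = 0.38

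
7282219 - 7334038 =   -  51819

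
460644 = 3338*138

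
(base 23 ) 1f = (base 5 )123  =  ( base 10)38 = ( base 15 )28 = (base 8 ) 46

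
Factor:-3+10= 7  =  7^1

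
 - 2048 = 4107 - 6155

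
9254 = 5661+3593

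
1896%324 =276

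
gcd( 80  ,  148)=4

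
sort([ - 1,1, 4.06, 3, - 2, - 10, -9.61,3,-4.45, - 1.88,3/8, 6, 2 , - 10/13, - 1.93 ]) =[  -  10,-9.61, - 4.45,-2,  -  1.93, - 1.88, - 1,-10/13, 3/8, 1, 2, 3, 3, 4.06, 6]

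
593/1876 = 593/1876 = 0.32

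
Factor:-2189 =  - 11^1*199^1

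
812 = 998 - 186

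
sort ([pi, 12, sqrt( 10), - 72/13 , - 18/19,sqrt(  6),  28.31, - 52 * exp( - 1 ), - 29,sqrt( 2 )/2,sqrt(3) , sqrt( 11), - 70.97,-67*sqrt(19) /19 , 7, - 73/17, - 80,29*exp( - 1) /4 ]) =[ - 80 , - 70.97, - 29, - 52*exp (-1), - 67*sqrt( 19)/19, - 72/13, - 73/17, - 18/19,  sqrt( 2) /2, sqrt( 3),  sqrt( 6 ), 29*exp(-1)/4 , pi, sqrt( 10),  sqrt( 11),  7,  12 , 28.31]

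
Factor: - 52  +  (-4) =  - 56  =  - 2^3*7^1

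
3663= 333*11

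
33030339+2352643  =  35382982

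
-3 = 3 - 6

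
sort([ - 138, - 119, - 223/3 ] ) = [ - 138,-119, - 223/3]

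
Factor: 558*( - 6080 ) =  - 3392640  =  - 2^7*3^2*5^1*19^1*31^1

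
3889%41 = 35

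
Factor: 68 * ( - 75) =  - 5100 = - 2^2*3^1*5^2* 17^1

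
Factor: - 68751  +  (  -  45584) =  - 5^1*13^1 * 1759^1 = - 114335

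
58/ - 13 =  - 58/13 = - 4.46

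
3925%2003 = 1922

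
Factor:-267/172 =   -  2^( - 2)*3^1*43^(-1 )*89^1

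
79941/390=204 +127/130 = 204.98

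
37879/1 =37879 = 37879.00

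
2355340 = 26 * 90590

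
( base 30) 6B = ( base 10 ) 191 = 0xbf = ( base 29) 6h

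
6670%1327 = 35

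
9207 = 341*27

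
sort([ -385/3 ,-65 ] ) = [ - 385/3, - 65]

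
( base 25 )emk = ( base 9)13705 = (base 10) 9320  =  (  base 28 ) BOO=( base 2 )10010001101000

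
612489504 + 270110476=882599980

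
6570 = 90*73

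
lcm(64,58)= 1856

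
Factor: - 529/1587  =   - 3^ ( - 1 )= - 1/3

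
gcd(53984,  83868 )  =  964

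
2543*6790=17266970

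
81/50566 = 81/50566 = 0.00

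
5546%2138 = 1270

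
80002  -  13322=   66680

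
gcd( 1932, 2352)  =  84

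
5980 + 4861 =10841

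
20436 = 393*52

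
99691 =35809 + 63882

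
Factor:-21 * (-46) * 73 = 70518 = 2^1 * 3^1 *7^1*23^1*73^1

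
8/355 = 8/355 = 0.02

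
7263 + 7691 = 14954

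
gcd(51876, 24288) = 132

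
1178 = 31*38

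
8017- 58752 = - 50735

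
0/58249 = 0 = 0.00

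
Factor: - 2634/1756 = -3/2 = - 2^( - 1)*3^1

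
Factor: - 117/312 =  - 3/8= -2^ ( - 3 )*3^1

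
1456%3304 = 1456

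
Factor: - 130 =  - 2^1*5^1 * 13^1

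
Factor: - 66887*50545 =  - 5^1*11^1 *211^1 * 317^1*919^1 = -  3380803415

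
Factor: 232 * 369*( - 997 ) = - 2^3 * 3^2*29^1*41^1 * 997^1 = - 85351176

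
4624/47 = 98 + 18/47 =98.38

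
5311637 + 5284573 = 10596210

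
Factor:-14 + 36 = 22 = 2^1*11^1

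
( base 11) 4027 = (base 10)5353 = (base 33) 4u7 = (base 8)12351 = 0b1010011101001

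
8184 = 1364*6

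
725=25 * 29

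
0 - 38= - 38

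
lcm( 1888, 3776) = 3776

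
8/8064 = 1/1008=0.00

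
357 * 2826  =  1008882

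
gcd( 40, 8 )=8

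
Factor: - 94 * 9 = - 2^1*3^2 * 47^1 = - 846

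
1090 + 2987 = 4077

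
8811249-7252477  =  1558772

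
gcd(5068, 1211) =7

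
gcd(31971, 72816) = 3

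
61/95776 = 61/95776  =  0.00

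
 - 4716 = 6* ( - 786 ) 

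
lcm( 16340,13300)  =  571900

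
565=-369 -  - 934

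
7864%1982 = 1918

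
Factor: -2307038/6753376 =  - 1153519/3376688=- 2^( - 4 )  *  7^( - 2)*23^1*59^( - 1 )* 73^( - 1)*50153^1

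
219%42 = 9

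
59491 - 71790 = -12299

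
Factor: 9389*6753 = 3^1*41^1*229^1*2251^1 = 63403917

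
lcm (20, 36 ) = 180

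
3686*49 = 180614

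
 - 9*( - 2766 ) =24894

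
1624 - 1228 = 396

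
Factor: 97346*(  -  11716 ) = - 1140505736 = - 2^3*29^1*101^1*48673^1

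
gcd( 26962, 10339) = 1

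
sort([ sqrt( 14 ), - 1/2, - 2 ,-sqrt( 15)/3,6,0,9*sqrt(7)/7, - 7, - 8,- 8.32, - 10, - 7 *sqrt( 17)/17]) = [ - 10, - 8.32, - 8, - 7,- 2, - 7*sqrt(17)/17, - sqrt( 15)/3, - 1/2,0,9*sqrt( 7 )/7 , sqrt (14),6] 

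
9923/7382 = 9923/7382 = 1.34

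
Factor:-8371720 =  - 2^3*5^1*7^1*29^1*1031^1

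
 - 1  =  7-8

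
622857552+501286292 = 1124143844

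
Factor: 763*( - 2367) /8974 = - 258003/1282 = - 2^ (-1 )*3^2 * 109^1*263^1*641^(-1) 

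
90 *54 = 4860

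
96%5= 1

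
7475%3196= 1083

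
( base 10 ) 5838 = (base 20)EBI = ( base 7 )23010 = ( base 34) 51o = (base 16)16ce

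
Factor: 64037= 64037^1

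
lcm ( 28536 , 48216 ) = 1398264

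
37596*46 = 1729416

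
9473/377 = 25  +  48/377 = 25.13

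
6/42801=2/14267  =  0.00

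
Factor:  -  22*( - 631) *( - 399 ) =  - 5538918 = - 2^1*3^1*7^1*  11^1*19^1*631^1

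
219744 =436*504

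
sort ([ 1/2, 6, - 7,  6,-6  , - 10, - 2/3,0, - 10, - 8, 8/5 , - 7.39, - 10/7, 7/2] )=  [ - 10, - 10, - 8, - 7.39, - 7 ,-6,-10/7,-2/3 , 0, 1/2  ,  8/5,7/2,6,  6]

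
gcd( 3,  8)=1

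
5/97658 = 5/97658 = 0.00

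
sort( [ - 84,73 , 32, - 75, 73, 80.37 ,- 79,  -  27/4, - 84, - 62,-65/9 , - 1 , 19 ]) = [ - 84, - 84, - 79, - 75, - 62, -65/9, - 27/4,  -  1, 19,32,73,73 , 80.37]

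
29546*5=147730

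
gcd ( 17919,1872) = 9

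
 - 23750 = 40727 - 64477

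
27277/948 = 28 + 733/948 =28.77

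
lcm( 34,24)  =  408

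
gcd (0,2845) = 2845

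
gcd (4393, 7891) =1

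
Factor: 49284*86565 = 2^2*3^3*5^1*29^1 * 37^2*199^1 = 4266269460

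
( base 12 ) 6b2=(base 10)998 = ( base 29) 15c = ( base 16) 3E6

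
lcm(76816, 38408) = 76816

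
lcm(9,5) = 45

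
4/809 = 4/809 =0.00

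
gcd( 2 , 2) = 2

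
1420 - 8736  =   - 7316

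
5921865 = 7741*765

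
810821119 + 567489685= 1378310804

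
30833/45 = 685 + 8/45 = 685.18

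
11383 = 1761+9622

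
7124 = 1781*4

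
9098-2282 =6816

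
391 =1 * 391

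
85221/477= 9469/53 = 178.66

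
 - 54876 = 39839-94715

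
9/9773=9/9773 = 0.00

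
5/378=5/378 = 0.01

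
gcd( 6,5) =1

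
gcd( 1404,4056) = 156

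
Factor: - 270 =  - 2^1*3^3*5^1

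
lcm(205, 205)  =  205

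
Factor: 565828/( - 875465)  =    -  2^2 *5^( - 1)*17^1*53^1*157^1*311^ ( - 1)*563^( - 1 ) 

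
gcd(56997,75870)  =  27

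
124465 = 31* 4015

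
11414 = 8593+2821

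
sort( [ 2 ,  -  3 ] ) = [-3, 2]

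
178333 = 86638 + 91695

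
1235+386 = 1621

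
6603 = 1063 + 5540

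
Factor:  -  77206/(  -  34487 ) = 2^1*34487^( - 1 )*38603^1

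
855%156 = 75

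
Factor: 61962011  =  43^1 * 263^1*5479^1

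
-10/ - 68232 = 5/34116 = 0.00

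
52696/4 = 13174 =13174.00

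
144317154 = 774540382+  -  630223228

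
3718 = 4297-579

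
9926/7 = 1418 =1418.00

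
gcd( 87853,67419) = 1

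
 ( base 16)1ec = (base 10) 492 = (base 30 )GC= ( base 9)606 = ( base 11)408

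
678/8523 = 226/2841= 0.08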